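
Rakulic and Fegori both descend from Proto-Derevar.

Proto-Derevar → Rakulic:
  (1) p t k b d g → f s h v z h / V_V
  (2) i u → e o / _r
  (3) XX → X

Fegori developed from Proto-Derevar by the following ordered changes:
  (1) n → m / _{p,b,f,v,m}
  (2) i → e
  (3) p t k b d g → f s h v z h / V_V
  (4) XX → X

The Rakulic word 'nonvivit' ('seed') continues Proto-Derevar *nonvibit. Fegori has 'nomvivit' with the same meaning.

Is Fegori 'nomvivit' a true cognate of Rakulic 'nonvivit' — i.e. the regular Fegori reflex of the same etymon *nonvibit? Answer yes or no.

no

Derive the expected Fegori reflex of *nonvibit:
Fegori: *nonvibit
  nonvibit → nomvibit   [nasal place assimilation]
  nomvibit → nomvebet   [vowel merger]
  nomvebet → nomvevet   [intervocalic lenition]
  nomvevet (rule 4 does not apply)
  giving Fegori nomvevet.
The regular Fegori reflex would be 'nomvevet', but the attested form is 'nomvivit'. The correspondence is irregular, so they are not cognates (the Fegori form has a different source).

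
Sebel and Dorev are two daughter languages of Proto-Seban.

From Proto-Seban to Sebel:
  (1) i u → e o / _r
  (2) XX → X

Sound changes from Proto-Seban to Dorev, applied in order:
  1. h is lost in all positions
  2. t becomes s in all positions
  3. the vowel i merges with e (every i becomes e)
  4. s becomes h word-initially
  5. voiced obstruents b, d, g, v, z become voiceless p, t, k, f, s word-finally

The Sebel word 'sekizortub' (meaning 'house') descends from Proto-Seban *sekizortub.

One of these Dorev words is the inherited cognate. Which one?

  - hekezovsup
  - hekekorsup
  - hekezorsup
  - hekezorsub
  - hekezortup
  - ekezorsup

Dorev: start from *sekizortub.
  rule 1: no change — sekizortub
  rule 2 (unconditioned shift): sekizortub → sekizorsub
  rule 3 (vowel merger): sekizorsub → sekezorsub
  rule 4 (debuccalisation): sekezorsub → hekezorsub
  rule 5 (final devoicing): hekezorsub → hekezorsup
  ⇒ Dorev hekezorsup
The other candidates each miss or misapply at least one Dorev change.

hekezorsup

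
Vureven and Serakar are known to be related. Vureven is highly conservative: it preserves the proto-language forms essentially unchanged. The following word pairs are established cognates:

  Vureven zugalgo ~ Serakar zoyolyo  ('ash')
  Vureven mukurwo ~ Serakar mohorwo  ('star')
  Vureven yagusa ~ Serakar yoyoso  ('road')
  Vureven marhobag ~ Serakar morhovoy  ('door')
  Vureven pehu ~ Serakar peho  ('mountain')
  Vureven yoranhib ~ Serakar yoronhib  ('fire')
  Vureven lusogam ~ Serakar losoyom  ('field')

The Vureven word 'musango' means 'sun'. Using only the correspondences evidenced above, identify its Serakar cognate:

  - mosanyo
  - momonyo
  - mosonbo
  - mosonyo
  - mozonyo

zugalgo ~ zoyolyo, mukurwo ~ mohorwo — Vureven u corresponds to Serakar o after a consonant, before a consonant other than r, m, n, p, b, f, v.
yoranhib ~ yoronhib — Vureven a corresponds to Serakar o after a consonant, before a nasal.
zugalgo ~ zoyolyo — Vureven g corresponds to Serakar y after a consonant, before a back vowel.
Applying these to Vureven 'musango':
  musango → mosango   (u→o after a consonant, before a consonant other than r, m, n, p, b, f, v)
  mosango → mosongo   (a→o after a consonant, before a nasal)
  mosongo → mosonyo   (g→y after a consonant, before a back vowel)
So the Serakar cognate is 'mosonyo'.

mosonyo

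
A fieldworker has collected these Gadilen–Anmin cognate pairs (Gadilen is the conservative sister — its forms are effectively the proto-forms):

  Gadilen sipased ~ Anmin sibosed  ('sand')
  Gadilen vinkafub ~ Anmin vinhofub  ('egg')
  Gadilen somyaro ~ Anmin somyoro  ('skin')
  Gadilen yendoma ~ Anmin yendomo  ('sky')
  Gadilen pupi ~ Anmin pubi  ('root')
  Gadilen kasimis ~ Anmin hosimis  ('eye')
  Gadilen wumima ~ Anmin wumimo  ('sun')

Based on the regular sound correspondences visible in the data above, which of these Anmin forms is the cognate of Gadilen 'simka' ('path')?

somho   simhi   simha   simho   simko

simho

vinkafub ~ vinhofub — Gadilen k corresponds to Anmin h after a consonant, before a back vowel.
yendoma ~ yendomo, wumima ~ wumimo — Gadilen a corresponds to Anmin o word-finally.
Applying these to Gadilen 'simka':
  simka → simha   (k→h after a consonant, before a back vowel)
  simha → simho   (a→o word-finally)
So the Anmin cognate is 'simho'.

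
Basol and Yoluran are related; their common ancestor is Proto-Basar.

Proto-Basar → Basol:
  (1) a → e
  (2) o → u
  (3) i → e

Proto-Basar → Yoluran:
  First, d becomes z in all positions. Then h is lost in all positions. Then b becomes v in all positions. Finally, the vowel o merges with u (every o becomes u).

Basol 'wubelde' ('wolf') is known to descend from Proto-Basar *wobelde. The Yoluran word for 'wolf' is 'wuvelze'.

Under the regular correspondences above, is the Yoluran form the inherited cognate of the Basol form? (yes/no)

yes

Derive the expected Yoluran reflex of *wobelde:
Yoluran: start from *wobelde.
  rule 1 (unconditioned shift): wobelde → wobelze
  rule 2: no change — wobelze
  rule 3 (unconditioned shift): wobelze → wovelze
  rule 4 (vowel merger): wovelze → wuvelze
  ⇒ Yoluran wuvelze
Yoluran 'wuvelze' matches the regular reflex exactly, so the pair is cognate.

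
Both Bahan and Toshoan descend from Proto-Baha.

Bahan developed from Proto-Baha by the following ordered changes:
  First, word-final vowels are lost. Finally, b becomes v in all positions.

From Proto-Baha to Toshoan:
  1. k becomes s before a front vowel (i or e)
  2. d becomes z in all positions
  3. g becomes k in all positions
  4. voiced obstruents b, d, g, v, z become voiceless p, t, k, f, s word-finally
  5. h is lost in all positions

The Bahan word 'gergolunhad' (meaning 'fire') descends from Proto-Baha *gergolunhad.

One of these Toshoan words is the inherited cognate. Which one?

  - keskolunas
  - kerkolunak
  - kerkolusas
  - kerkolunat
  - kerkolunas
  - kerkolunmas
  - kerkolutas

Toshoan: start from *gergolunhad.
  rule 1: no change — gergolunhad
  rule 2 (unconditioned shift): gergolunhad → gergolunhaz
  rule 3 (unconditioned shift): gergolunhaz → kerkolunhaz
  rule 4 (final devoicing): kerkolunhaz → kerkolunhas
  rule 5 (h-loss): kerkolunhas → kerkolunas
  ⇒ Toshoan kerkolunas
Among the options, 'kerkolunas' alone shows every Toshoan change applied in order.

kerkolunas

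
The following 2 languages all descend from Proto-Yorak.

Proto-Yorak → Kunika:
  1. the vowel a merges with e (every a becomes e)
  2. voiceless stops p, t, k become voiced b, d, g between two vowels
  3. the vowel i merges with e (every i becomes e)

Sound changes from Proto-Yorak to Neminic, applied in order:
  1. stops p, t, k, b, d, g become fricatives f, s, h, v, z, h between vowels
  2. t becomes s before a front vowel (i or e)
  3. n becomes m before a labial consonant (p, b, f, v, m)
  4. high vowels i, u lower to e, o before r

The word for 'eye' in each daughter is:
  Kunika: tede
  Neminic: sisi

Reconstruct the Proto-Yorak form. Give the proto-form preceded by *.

Position 2: Kunika has e, Neminic has i. Neminic preserves i here (none of its changes turn any other segment into i), so the proto-segment is *i.
Position 1: Kunika has t, Neminic has s. Kunika preserves t here (none of its changes turn any other segment into t), so the proto-segment is *t.
Position 4: Kunika has e, Neminic has i. Neminic preserves i here (none of its changes turn any other segment into i), so the proto-segment is *i.
This points to *titi. Verify forward in each daughter:
Kunika: *titi
  titi (rule 1 does not apply)
  titi → tidi   [intervocalic voicing]
  tidi → tede   [vowel merger]
  giving Kunika tede.
Neminic: *titi
  titi → tisi   [intervocalic lenition]
  tisi → sisi   [palatalisation]
  sisi (rule 3 does not apply)
  sisi (rule 4 does not apply)
  giving Neminic sisi.
*titi is the unique common source.

*titi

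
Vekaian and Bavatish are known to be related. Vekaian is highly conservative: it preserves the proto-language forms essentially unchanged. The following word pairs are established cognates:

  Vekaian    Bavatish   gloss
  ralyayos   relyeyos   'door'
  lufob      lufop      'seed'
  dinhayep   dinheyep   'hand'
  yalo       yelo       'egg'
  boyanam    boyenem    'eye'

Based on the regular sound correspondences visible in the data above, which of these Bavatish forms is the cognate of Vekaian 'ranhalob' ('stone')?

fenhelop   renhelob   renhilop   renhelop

boyanam ~ boyenem — Vekaian a corresponds to Bavatish e after a consonant, before a nasal.
ralyayos ~ relyeyos, dinhayep ~ dinheyep — Vekaian a corresponds to Bavatish e after a consonant, before a consonant other than r, m, n, p, b, f, v.
lufob ~ lufop — Vekaian b corresponds to Bavatish p word-finally.
Applying these to Vekaian 'ranhalob':
  ranhalob → renhalob   (a→e after a consonant, before a nasal)
  renhalob → renhelob   (a→e after a consonant, before a consonant other than r, m, n, p, b, f, v)
  renhelob → renhelop   (b→p word-finally)
So the Bavatish cognate is 'renhelop'.

renhelop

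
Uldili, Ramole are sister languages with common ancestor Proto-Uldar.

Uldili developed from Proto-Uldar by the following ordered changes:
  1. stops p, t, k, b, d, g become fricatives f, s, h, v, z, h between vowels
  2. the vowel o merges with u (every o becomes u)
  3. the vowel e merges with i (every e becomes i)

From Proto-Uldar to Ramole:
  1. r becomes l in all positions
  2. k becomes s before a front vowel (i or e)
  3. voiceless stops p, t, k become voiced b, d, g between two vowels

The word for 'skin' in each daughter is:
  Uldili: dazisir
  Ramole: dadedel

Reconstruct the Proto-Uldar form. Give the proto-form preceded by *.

*dadeter

Position 5: Uldili has s, Ramole has d. Taking the neighbouring segments as reconstructed: Uldili s could go back to *t or *s; Ramole d could go back to *t or *d — the one source consistent with every daughter is *t.
Position 7: Uldili has r, Ramole has l. Uldili preserves r here (none of its changes turn any other segment into r), so the proto-segment is *r.
Position 3: Uldili has z, Ramole has d. Taking the neighbouring segments as reconstructed: Uldili z could go back to *d or *z; Ramole d could go back to *t or *d — the one source consistent with every daughter is *d.
Verify the candidate proto-form against each daughter:
Uldili: *dadeter
  dadeter → dazeser   [intervocalic lenition]
  dazeser (rule 2 does not apply)
  dazeser → dazisir   [vowel merger]
  giving Uldili dazisir.
Ramole: *dadeter
  dadeter → dadetel   [unconditioned shift]
  dadetel (rule 2 does not apply)
  dadetel → dadedel   [intervocalic voicing]
  giving Ramole dadedel.
*dadeter is the unique common source.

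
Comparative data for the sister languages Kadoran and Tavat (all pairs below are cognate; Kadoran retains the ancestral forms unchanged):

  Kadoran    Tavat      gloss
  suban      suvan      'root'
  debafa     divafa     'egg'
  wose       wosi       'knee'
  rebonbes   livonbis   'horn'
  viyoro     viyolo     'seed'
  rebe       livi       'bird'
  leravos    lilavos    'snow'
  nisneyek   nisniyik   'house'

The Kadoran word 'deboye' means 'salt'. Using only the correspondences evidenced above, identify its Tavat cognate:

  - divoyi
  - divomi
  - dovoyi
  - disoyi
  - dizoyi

debafa ~ divafa, rebonbes ~ livonbis — Kadoran e corresponds to Tavat i after a consonant, before a labial obstruent.
rebonbes ~ livonbis — Kadoran b corresponds to Tavat v between vowels (before a back vowel).
wose ~ wosi, rebe ~ livi — Kadoran e corresponds to Tavat i word-finally.
Applying these to Kadoran 'deboye':
  deboye → diboye   (e→i after a consonant, before a labial obstruent)
  diboye → divoye   (b→v between vowels (before a back vowel))
  divoye → divoyi   (e→i word-finally)
So the Tavat cognate is 'divoyi'.

divoyi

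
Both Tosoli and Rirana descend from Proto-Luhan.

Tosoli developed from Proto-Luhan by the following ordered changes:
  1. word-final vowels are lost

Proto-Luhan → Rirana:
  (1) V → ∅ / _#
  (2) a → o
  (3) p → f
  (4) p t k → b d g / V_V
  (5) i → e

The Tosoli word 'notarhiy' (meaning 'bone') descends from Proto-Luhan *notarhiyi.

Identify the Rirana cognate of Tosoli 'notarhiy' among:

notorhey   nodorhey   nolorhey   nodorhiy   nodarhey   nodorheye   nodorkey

nodorhey

Rirana: start from *notarhiyi.
  rule 1 (apocope): notarhiyi → notarhiy
  rule 2 (vowel merger): notarhiy → notorhiy
  rule 3: no change — notorhiy
  rule 4 (intervocalic voicing): notorhiy → nodorhiy
  rule 5 (vowel merger): nodorhiy → nodorhey
  ⇒ Rirana nodorhey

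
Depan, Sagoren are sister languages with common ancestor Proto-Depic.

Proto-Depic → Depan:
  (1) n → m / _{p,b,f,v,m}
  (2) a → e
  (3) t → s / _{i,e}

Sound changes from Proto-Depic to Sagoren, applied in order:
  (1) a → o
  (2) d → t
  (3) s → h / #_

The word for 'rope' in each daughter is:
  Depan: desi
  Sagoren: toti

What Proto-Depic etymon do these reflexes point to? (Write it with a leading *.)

*dati

Position 3: Depan has s, Sagoren has t. Taking the neighbouring segments as reconstructed: Depan s could go back to *t or *s; Sagoren t could go back to *t or *d — the one source consistent with every daughter is *t.
Position 2: Depan has e, Sagoren has o. Taking the neighbouring segments as reconstructed: Depan e could go back to *a or *e; Sagoren o could go back to *a or *o — the one source consistent with every daughter is *a.
This points to *dati. Verify forward in each daughter:
Depan: *dati > deti > desi  (by vowel merger, palatalisation)
Sagoren: start from *dati.
  rule 1 (vowel merger): dati → doti
  rule 2 (unconditioned shift): doti → toti
  rule 3: no change — toti
  ⇒ Sagoren toti
Only *dati yields all of Depan desi, Sagoren toti.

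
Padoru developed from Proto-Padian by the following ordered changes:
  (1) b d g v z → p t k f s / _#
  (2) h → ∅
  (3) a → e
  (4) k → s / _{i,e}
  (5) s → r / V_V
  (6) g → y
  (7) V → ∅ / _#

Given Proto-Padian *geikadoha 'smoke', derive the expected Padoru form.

yeiredo

Padoru: start from *geikadoha.
  rule 1: no change — geikadoha
  rule 2 (h-loss): geikadoha → geikadoa
  rule 3 (vowel merger): geikadoa → geikedoe
  rule 4 (palatalisation): geikedoe → geisedoe
  rule 5 (rhotacism): geisedoe → geiredoe
  rule 6 (unconditioned shift): geiredoe → yeiredoe
  rule 7 (apocope): yeiredoe → yeiredo
  ⇒ Padoru yeiredo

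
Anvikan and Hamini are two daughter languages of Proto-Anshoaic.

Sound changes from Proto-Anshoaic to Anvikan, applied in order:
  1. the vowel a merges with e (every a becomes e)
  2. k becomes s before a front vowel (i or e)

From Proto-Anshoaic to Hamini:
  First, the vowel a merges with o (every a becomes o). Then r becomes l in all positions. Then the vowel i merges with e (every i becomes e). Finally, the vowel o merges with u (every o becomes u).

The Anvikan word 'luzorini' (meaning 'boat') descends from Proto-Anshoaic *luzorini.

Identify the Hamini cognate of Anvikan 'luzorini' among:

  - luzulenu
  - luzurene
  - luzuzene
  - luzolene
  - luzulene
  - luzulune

luzulene

Hamini: *luzorini > luzolini > luzolene > luzulene  (by unconditioned shift, vowel merger, vowel merger)
Only 'luzulene' matches the regular Hamini development of *luzorini.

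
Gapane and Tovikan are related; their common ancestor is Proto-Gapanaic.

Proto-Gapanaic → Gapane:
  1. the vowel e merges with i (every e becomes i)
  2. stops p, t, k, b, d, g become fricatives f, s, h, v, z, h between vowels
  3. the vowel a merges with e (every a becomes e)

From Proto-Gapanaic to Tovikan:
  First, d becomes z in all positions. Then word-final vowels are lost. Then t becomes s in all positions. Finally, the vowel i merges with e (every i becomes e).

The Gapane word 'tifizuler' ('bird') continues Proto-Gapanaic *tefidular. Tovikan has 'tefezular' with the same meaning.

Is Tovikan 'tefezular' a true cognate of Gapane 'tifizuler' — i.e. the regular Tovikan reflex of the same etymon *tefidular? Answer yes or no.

no

Derive the expected Tovikan reflex of *tefidular:
Tovikan: *tefidular
  tefidular → tefizular   [unconditioned shift]
  tefizular (rule 2 does not apply)
  tefizular → sefizular   [unconditioned shift]
  sefizular → sefezular   [vowel merger]
  giving Tovikan sefezular.
The regular Tovikan reflex would be 'sefezular', but the attested form is 'tefezular'. The correspondence is irregular, so they are not cognates (the Tovikan form has a different source).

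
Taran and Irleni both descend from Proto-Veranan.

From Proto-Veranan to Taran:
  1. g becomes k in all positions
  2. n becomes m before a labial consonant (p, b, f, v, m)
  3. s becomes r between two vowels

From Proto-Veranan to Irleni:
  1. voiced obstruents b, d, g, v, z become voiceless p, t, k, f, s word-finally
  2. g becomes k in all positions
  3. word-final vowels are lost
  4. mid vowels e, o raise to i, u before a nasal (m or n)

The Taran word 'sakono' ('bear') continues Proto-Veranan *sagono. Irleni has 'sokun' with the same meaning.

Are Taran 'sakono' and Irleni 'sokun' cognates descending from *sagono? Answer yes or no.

no

Derive the expected Irleni reflex of *sagono:
Irleni: start from *sagono.
  rule 1: no change — sagono
  rule 2 (unconditioned shift): sagono → sakono
  rule 3 (apocope): sakono → sakon
  rule 4 (pre-nasal raising): sakon → sakun
  ⇒ Irleni sakun
The regular Irleni reflex would be 'sakun', but the attested form is 'sokun'. The correspondence is irregular, so they are not cognates (the Irleni form has a different source).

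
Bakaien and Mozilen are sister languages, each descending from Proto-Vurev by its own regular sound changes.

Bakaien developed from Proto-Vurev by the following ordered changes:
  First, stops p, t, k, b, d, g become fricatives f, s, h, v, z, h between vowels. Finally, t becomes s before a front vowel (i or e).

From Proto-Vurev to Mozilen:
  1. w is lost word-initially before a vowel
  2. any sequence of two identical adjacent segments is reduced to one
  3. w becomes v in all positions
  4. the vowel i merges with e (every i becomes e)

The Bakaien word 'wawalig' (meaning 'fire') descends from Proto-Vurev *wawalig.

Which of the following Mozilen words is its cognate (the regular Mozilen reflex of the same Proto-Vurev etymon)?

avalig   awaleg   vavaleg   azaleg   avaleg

avaleg

Mozilen: *wawalig > awalig > avalig > avaleg  (by glide loss, unconditioned shift, vowel merger)
The other candidates each miss or misapply at least one Mozilen change.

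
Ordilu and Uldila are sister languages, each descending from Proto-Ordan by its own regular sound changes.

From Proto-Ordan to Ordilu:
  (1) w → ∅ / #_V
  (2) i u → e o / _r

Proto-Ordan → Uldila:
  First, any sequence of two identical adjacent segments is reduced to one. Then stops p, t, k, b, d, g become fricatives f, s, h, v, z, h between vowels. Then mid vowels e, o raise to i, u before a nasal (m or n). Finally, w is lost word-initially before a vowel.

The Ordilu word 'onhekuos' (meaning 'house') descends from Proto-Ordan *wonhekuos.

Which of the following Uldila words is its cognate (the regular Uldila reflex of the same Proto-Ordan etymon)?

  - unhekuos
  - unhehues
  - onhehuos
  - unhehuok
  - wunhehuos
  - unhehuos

Uldila: *wonhekuos
  wonhekuos (rule 1 does not apply)
  wonhekuos → wonhehuos   [intervocalic lenition]
  wonhehuos → wunhehuos   [pre-nasal raising]
  wunhehuos → unhehuos   [glide loss]
  giving Uldila unhehuos.
Only 'unhehuos' matches the regular Uldila development of *wonhekuos.

unhehuos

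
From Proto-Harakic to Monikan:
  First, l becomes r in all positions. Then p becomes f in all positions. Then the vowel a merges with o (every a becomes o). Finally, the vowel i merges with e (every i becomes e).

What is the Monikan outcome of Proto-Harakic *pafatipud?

fofotefud

Monikan: start from *pafatipud.
  rule 1: no change — pafatipud
  rule 2 (unconditioned shift): pafatipud → fafatifud
  rule 3 (vowel merger): fafatifud → fofotifud
  rule 4 (vowel merger): fofotifud → fofotefud
  ⇒ Monikan fofotefud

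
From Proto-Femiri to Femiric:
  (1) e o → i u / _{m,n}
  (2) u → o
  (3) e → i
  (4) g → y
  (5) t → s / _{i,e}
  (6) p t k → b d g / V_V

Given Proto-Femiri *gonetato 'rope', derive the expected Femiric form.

Femiric: *gonetato > gunetato > gonetato > gonitato > yonitato > yonidado  (by pre-nasal raising, vowel merger, vowel merger, unconditioned shift, intervocalic voicing)

yonidado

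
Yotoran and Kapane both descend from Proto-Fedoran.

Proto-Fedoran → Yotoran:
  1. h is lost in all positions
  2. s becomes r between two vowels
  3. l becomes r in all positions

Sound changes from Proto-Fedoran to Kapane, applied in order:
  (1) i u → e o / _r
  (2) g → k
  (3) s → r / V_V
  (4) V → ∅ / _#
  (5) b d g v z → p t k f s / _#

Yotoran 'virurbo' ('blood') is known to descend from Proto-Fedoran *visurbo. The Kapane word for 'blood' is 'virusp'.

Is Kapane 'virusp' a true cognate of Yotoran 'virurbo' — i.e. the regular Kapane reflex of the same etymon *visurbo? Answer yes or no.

no

Derive the expected Kapane reflex of *visurbo:
Kapane: start from *visurbo.
  rule 1 (pre-rhotic lowering): visurbo → visorbo
  rule 2: no change — visorbo
  rule 3 (rhotacism): visorbo → virorbo
  rule 4 (apocope): virorbo → virorb
  rule 5 (final devoicing): virorb → virorp
  ⇒ Kapane virorp
The regular Kapane reflex would be 'virorp', but the attested form is 'virusp'. The correspondence is irregular, so they are not cognates (the Kapane form has a different source).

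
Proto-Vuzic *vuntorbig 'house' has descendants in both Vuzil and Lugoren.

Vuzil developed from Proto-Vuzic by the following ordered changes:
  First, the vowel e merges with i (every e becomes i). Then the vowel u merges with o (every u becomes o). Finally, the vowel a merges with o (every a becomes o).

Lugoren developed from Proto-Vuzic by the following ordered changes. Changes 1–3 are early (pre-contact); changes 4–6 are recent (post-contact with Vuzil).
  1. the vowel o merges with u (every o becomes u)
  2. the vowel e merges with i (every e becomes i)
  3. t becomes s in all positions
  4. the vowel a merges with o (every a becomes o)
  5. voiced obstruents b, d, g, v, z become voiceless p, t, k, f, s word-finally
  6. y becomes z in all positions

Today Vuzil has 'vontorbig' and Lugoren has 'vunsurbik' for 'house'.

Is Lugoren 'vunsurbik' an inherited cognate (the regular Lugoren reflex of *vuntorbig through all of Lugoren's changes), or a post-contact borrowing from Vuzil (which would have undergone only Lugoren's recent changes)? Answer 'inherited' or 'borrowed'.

If inherited, *vuntorbig would pass through all of Lugoren's changes:
Lugoren: *vuntorbig > vunturbig > vunsurbig > vunsurbik  (by vowel merger, unconditioned shift, final devoicing)
If borrowed from Vuzil 'vontorbig' after the early changes, it would undergo only the recent ones:
  rule 4 (vowel merger): no change (vontorbig)
  rule 5 (final devoicing): vontorbig → vontorbik
  rule 6 (unconditioned shift): no change (vontorbik)
  ⇒ as a loan: vontorbik
Lugoren 'vunsurbik' matches the inherited outcome exactly, so it is an inherited cognate, not a loan.

inherited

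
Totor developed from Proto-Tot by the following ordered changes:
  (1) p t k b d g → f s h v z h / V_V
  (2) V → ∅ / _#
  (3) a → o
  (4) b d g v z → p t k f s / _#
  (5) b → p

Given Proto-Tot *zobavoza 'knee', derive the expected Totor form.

Totor: start from *zobavoza.
  rule 1 (intervocalic lenition): zobavoza → zovavoza
  rule 2 (apocope): zovavoza → zovavoz
  rule 3 (vowel merger): zovavoz → zovovoz
  rule 4 (final devoicing): zovovoz → zovovos
  rule 5: no change — zovovos
  ⇒ Totor zovovos

zovovos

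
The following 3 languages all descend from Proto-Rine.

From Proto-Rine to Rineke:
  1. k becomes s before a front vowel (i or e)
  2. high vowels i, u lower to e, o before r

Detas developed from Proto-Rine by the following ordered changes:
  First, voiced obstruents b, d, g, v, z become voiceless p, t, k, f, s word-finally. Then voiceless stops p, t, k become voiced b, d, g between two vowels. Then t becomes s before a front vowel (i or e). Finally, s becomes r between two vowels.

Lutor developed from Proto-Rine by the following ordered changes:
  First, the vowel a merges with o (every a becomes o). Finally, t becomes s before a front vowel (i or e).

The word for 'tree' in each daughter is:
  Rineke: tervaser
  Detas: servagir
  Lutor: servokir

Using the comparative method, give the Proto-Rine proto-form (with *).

*tervakir

Position 5: Rineke has a, Detas has a, Lutor has o. Rineke preserves a here (none of its changes turn any other segment into a), so the proto-segment is *a.
Position 1: Rineke has t, Detas has s, Lutor has s. Rineke preserves t here (none of its changes turn any other segment into t), so the proto-segment is *t.
Position 7: Rineke has e, Detas has i, Lutor has i. Detas preserves i here (none of its changes turn any other segment into i), so the proto-segment is *i.
Continuing position by position gives *tervakir; check it forward:
Rineke: *tervakir
  tervakir → tervasir   [palatalisation]
  tervasir → tervaser   [pre-rhotic lowering]
  giving Rineke tervaser.
Detas: *tervakir
  tervakir (rule 1 does not apply)
  tervakir → tervagir   [intervocalic voicing]
  tervagir → servagir   [palatalisation]
  servagir (rule 4 does not apply)
  giving Detas servagir.
Lutor: *tervakir > tervokir > servokir  (by vowel merger, palatalisation)
Only *tervakir yields all of Rineke tervaser, Detas servagir, Lutor servokir.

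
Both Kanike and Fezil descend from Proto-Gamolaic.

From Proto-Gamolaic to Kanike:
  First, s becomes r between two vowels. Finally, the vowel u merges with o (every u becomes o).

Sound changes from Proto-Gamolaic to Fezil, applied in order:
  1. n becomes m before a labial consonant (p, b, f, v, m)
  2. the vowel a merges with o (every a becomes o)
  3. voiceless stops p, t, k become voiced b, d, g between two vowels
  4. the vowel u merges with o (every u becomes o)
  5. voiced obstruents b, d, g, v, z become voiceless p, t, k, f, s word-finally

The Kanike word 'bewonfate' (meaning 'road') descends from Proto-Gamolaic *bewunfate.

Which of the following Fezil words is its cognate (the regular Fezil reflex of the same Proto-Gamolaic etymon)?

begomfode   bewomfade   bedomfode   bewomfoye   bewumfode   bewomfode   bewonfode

Fezil: start from *bewunfate.
  rule 1 (nasal place assimilation): bewunfate → bewumfate
  rule 2 (vowel merger): bewumfate → bewumfote
  rule 3 (intervocalic voicing): bewumfote → bewumfode
  rule 4 (vowel merger): bewumfode → bewomfode
  rule 5: no change — bewomfode
  ⇒ Fezil bewomfode
Only 'bewomfode' matches the regular Fezil development of *bewunfate.

bewomfode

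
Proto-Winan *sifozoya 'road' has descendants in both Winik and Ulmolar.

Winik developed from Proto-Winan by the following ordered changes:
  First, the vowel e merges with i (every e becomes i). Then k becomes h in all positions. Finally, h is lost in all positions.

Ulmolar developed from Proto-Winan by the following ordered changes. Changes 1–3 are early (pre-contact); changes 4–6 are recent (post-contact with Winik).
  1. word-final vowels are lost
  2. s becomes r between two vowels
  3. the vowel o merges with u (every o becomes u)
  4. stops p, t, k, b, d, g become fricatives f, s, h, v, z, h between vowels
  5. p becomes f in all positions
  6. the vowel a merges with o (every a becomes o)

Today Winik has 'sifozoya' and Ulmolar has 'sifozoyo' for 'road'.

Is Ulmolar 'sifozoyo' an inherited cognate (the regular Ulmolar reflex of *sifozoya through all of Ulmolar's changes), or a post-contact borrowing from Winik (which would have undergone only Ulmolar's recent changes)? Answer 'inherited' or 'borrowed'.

If inherited, *sifozoya would pass through all of Ulmolar's changes:
Ulmolar: *sifozoya > sifozoy > sifuzuy  (by apocope, vowel merger)
If borrowed from Winik 'sifozoya' after the early changes, it would undergo only the recent ones:
  rule 4 (intervocalic lenition): no change (sifozoya)
  rule 5 (unconditioned shift): no change (sifozoya)
  rule 6 (vowel merger): sifozoya → sifozoyo
  ⇒ as a loan: sifozoyo
Ulmolar 'sifozoyo' matches the loan outcome 'sifozoyo', not the inherited 'sifuzuy' — it skipped the early Ulmolar changes, so it was borrowed from Winik.

borrowed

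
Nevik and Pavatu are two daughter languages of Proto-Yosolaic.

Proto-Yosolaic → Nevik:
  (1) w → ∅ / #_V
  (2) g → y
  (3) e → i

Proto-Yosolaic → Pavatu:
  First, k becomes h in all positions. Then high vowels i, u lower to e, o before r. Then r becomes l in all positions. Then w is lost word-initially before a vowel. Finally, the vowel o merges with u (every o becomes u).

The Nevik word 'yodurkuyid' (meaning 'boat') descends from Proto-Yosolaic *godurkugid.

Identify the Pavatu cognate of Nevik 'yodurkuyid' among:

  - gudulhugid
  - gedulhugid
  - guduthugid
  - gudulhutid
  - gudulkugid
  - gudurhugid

Pavatu: *godurkugid
  godurkugid → godurhugid   [unconditioned shift]
  godurhugid → godorhugid   [pre-rhotic lowering]
  godorhugid → godolhugid   [unconditioned shift]
  godolhugid (rule 4 does not apply)
  godolhugid → gudulhugid   [vowel merger]
  giving Pavatu gudulhugid.
Only 'gudulhugid' matches the regular Pavatu development of *godurkugid.

gudulhugid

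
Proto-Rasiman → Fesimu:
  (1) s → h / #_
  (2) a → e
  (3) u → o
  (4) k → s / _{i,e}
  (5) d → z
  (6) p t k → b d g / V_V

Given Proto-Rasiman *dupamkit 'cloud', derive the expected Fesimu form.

zobemsit

Fesimu: start from *dupamkit.
  rule 1: no change — dupamkit
  rule 2 (vowel merger): dupamkit → dupemkit
  rule 3 (vowel merger): dupemkit → dopemkit
  rule 4 (palatalisation): dopemkit → dopemsit
  rule 5 (unconditioned shift): dopemsit → zopemsit
  rule 6 (intervocalic voicing): zopemsit → zobemsit
  ⇒ Fesimu zobemsit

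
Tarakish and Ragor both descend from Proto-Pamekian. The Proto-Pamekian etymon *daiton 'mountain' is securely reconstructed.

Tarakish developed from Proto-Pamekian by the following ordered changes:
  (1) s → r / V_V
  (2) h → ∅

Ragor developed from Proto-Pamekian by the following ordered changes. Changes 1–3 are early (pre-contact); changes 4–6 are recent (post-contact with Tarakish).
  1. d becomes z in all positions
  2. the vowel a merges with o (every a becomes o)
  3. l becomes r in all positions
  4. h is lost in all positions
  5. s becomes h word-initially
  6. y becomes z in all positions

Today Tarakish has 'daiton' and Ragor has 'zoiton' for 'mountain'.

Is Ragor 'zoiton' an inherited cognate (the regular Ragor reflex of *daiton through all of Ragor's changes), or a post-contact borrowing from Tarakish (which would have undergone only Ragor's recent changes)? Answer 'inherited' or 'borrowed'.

inherited

If inherited, *daiton would pass through all of Ragor's changes:
Ragor: start from *daiton.
  rule 1 (unconditioned shift): daiton → zaiton
  rule 2 (vowel merger): zaiton → zoiton
  rule 3: no change — zoiton
  rule 4: no change — zoiton
  rule 5: no change — zoiton
  rule 6: no change — zoiton
  ⇒ Ragor zoiton
If borrowed from Tarakish 'daiton' after the early changes, it would undergo only the recent ones:
  rule 4 (h-loss): no change (daiton)
  rule 5 (debuccalisation): no change (daiton)
  rule 6 (unconditioned shift): no change (daiton)
  ⇒ as a loan: daiton
Ragor 'zoiton' matches the inherited outcome exactly, so it is an inherited cognate, not a loan.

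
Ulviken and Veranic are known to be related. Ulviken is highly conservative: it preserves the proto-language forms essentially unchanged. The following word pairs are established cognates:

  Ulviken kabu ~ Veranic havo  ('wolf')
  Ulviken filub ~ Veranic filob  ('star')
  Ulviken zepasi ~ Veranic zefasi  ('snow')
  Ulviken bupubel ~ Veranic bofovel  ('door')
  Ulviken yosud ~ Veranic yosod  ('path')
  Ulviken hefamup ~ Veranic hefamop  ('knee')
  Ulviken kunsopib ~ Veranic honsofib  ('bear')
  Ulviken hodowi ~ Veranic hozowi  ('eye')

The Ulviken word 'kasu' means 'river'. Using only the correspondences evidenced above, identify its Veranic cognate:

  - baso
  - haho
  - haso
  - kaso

kabu ~ havo — Ulviken k corresponds to Veranic h word-initially before a back vowel.
kabu ~ havo — Ulviken u corresponds to Veranic o word-finally.
Applying these to Ulviken 'kasu':
  kasu → hasu   (k→h word-initially before a back vowel)
  hasu → haso   (u→o word-finally)
So the Veranic cognate is 'haso'.

haso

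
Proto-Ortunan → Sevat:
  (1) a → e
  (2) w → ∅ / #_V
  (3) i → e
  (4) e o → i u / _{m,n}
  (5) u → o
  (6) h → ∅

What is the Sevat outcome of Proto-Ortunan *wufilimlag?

Sevat: *wufilimlag
  wufilimlag → wufilimleg   [vowel merger]
  wufilimleg → ufilimleg   [glide loss]
  ufilimleg → ufelemleg   [vowel merger]
  ufelemleg → ufelimleg   [pre-nasal raising]
  ufelimleg → ofelimleg   [vowel merger]
  ofelimleg (rule 6 does not apply)
  giving Sevat ofelimleg.

ofelimleg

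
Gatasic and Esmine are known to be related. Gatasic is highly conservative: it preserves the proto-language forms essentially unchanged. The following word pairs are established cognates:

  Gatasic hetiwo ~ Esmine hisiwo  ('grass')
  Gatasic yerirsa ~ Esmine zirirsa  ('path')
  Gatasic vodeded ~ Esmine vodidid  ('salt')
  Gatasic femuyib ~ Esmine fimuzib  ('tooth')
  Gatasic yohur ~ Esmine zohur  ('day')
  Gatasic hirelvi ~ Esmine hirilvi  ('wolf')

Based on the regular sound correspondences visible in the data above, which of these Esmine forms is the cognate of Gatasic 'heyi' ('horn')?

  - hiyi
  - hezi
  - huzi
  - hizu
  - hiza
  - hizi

hizi

hetiwo ~ hisiwo, vodeded ~ vodidid — Gatasic e corresponds to Esmine i after a consonant, before a consonant other than r, m, n, p, b, f, v.
femuyib ~ fimuzib — Gatasic y corresponds to Esmine z between vowels (before a front vowel).
Applying these to Gatasic 'heyi':
  heyi → hiyi   (e→i after a consonant, before a consonant other than r, m, n, p, b, f, v)
  hiyi → hizi   (y→z between vowels (before a front vowel))
So the Esmine cognate is 'hizi'.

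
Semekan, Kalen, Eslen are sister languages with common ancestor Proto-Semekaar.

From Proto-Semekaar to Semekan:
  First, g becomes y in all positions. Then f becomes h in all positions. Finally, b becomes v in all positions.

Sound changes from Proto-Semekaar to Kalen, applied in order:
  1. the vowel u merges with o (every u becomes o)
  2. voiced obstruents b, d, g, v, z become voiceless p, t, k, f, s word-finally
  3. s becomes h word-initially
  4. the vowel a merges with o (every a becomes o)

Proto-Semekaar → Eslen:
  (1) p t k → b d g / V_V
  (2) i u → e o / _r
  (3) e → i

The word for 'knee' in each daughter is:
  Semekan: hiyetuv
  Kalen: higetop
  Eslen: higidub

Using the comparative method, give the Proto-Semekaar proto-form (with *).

*higetub

Position 5: Semekan has t, Kalen has t, Eslen has d. Semekan preserves t here (none of its changes turn any other segment into t), so the proto-segment is *t.
Position 3: Semekan has y, Kalen has g, Eslen has g. Kalen preserves g here (none of its changes turn any other segment into g), so the proto-segment is *g.
Continuing position by position gives *higetub; check it forward:
Semekan: *higetub > hiyetub > hiyetuv  (by unconditioned shift, unconditioned shift)
Kalen: *higetub
  higetub → higetob   [vowel merger]
  higetob → higetop   [final devoicing]
  higetop (rule 3 does not apply)
  higetop (rule 4 does not apply)
  giving Kalen higetop.
Eslen: *higetub > higedub > higidub  (by intervocalic voicing, vowel merger)
*higetub is the unique common source.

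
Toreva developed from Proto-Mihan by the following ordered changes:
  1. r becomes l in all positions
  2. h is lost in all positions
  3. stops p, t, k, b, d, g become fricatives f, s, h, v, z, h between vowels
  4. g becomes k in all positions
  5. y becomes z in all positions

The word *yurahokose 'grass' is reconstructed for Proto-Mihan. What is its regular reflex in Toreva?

Toreva: start from *yurahokose.
  rule 1 (unconditioned shift): yurahokose → yulahokose
  rule 2 (h-loss): yulahokose → yulaokose
  rule 3 (intervocalic lenition): yulaokose → yulaohose
  rule 4: no change — yulaohose
  rule 5 (unconditioned shift): yulaohose → zulaohose
  ⇒ Toreva zulaohose

zulaohose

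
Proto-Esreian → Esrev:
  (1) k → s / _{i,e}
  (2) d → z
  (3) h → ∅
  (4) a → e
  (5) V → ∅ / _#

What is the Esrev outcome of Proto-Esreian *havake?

Esrev: start from *havake.
  rule 1 (palatalisation): havake → havase
  rule 2: no change — havase
  rule 3 (h-loss): havase → avase
  rule 4 (vowel merger): avase → evese
  rule 5 (apocope): evese → eves
  ⇒ Esrev eves

eves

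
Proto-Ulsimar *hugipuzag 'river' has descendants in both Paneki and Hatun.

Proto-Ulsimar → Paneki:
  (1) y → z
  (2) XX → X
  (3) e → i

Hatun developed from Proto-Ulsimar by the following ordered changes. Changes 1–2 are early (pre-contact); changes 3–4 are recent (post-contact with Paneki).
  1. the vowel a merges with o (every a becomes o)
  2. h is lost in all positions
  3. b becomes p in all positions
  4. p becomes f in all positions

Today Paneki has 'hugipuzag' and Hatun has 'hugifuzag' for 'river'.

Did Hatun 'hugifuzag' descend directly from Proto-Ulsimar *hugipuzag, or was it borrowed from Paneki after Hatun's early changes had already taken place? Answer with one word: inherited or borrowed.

If inherited, *hugipuzag would pass through all of Hatun's changes:
Hatun: start from *hugipuzag.
  rule 1 (vowel merger): hugipuzag → hugipuzog
  rule 2 (h-loss): hugipuzog → ugipuzog
  rule 3: no change — ugipuzog
  rule 4 (unconditioned shift): ugipuzog → ugifuzog
  ⇒ Hatun ugifuzog
If borrowed from Paneki 'hugipuzag' after the early changes, it would undergo only the recent ones:
  rule 3 (unconditioned shift): no change (hugipuzag)
  rule 4 (unconditioned shift): hugipuzag → hugifuzag
  ⇒ as a loan: hugifuzag
Hatun 'hugifuzag' matches the loan outcome 'hugifuzag', not the inherited 'ugifuzog' — it skipped the early Hatun changes, so it was borrowed from Paneki.

borrowed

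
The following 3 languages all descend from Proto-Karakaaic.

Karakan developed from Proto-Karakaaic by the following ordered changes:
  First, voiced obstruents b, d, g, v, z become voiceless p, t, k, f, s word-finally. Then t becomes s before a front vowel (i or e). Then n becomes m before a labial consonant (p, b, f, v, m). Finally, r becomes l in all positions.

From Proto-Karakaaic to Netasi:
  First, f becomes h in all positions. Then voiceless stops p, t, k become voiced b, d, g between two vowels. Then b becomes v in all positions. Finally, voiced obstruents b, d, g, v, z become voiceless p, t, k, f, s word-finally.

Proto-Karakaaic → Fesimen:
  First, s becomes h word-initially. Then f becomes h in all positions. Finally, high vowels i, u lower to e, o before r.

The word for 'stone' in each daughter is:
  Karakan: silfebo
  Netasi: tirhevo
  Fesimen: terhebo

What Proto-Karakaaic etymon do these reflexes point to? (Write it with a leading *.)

Position 1: Karakan has s, Netasi has t, Fesimen has t. Fesimen preserves t here (none of its changes turn any other segment into t), so the proto-segment is *t.
Position 4: Karakan has f, Netasi has h, Fesimen has h. Taking the neighbouring segments as reconstructed: Karakan f can only go back to *f; Netasi h could go back to *f or *h; Fesimen h could go back to *f or *h — the one source consistent with every daughter is *f.
Continuing position by position gives *tirfebo; check it forward:
Karakan: *tirfebo > sirfebo > silfebo  (by palatalisation, unconditioned shift)
Netasi: *tirfebo > tirhebo > tirhevo  (by unconditioned shift, unconditioned shift)
Fesimen: *tirfebo > tirhebo > terhebo  (by unconditioned shift, pre-rhotic lowering)
No other proto-form is consistent with every reflex, so the reconstruction is *tirfebo.

*tirfebo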